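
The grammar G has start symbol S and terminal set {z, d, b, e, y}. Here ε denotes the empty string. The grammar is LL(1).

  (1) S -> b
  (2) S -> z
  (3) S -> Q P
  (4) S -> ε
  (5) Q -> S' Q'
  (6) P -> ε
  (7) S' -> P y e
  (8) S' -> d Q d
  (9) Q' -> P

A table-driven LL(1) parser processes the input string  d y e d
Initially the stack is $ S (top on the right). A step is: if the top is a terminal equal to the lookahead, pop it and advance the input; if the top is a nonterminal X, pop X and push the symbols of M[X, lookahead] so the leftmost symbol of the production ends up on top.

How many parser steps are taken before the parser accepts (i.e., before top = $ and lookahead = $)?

15

step 1: stack=$ S  input=d y e d $  — expand S -> Q P
step 2: stack=$ P Q  input=d y e d $  — expand Q -> S' Q'
step 3: stack=$ P Q' S'  input=d y e d $  — expand S' -> d Q d
step 4: stack=$ P Q' d Q d  input=d y e d $  — match d
step 5: stack=$ P Q' d Q  input=y e d $  — expand Q -> S' Q'
step 6: stack=$ P Q' d Q' S'  input=y e d $  — expand S' -> P y e
step 7: stack=$ P Q' d Q' e y P  input=y e d $  — expand P -> ε
step 8: stack=$ P Q' d Q' e y  input=y e d $  — match y
step 9: stack=$ P Q' d Q' e  input=e d $  — match e
step 10: stack=$ P Q' d Q'  input=d $  — expand Q' -> P
step 11: stack=$ P Q' d P  input=d $  — expand P -> ε
step 12: stack=$ P Q' d  input=d $  — match d
step 13: stack=$ P Q'  input=$  — expand Q' -> P
step 14: stack=$ P P  input=$  — expand P -> ε
step 15: stack=$ P  input=$  — expand P -> ε
Accept reached after 15 steps.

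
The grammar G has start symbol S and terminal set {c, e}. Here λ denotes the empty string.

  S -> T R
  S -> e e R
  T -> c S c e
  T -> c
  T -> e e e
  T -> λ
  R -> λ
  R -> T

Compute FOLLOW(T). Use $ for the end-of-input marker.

FIRST(T) = {λ, c, e}
FIRST(R) = {λ, c, e}  (via T)
FIRST(S) = {λ, c, e}  (via T R)
FOLLOW(S) includes $ since S is the start symbol.
FOLLOW(S): in T->c S c e, S is followed by c e with FIRST {c}. Thus FOLLOW(S) = {$, c}.
FOLLOW(R): in S->T R, the suffix after R is empty, so FOLLOW(R) ⊇ FOLLOW(S) = {$, c}; in S->e e R, the suffix after R is empty, so FOLLOW(R) ⊇ FOLLOW(S) = {$, c}. Thus FOLLOW(R) = {$, c}.
FOLLOW(T): in S->T R, T is followed by R with FIRST {λ, c, e}; in S->T R, the suffix after T is nullable, so FOLLOW(T) ⊇ FOLLOW(S) = {$, c}; in R->T, the suffix after T is empty, so FOLLOW(T) ⊇ FOLLOW(R) = {$, c}. Thus FOLLOW(T) = {$, c, e}.

{$, c, e}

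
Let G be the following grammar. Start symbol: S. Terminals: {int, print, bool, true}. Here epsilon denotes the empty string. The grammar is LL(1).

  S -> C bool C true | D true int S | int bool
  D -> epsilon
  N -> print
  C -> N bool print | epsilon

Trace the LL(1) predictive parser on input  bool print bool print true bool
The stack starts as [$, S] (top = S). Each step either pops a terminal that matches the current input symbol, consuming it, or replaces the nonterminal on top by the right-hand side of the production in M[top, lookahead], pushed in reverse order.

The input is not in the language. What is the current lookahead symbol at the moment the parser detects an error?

bool

      Stack                    Input                              Action
   1  $ S                      bool print bool print true bool $  expand S -> C bool C true
   2  $ true C bool C          bool print bool print true bool $  expand C -> epsilon
   3  $ true C bool            bool print bool print true bool $  match bool
   4  $ true C                 print bool print true bool $       expand C -> N bool print
   5  $ true print bool N      print bool print true bool $       expand N -> print
   6  $ true print bool print  print bool print true bool $       match print
   7  $ true print bool        bool print true bool $             match bool
   8  $ true print             print true bool $                  match print
   9  $ true                   true bool $                        match true
  10  $                        bool $                             error: stack empty but input remains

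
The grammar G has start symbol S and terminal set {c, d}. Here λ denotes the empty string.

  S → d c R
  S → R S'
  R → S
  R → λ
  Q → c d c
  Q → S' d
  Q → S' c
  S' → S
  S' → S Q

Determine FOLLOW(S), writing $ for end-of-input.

FIRST(S): from S→d c R we get {d}; from S→R S' we get {d}. So FIRST(S) = {d}.
FIRST(R): from R→S we get {d}; from R→λ we get {λ}. So FIRST(R) = {λ, d}.
FIRST(S'): from S'→S we get {d}; from S'→S Q we get {d}. So FIRST(S') = {d}.
FIRST(Q): from Q→c d c we get {c}; from Q→S' d we get {d}; from Q→S' c we get {d}. So FIRST(Q) = {c, d}.
FOLLOW(S) includes $ since S is the start symbol.
FOLLOW(S): in R→S, the suffix after S is empty, so FOLLOW(S) ⊇ FOLLOW(R) = {$, c, d}; in S'→S, the suffix after S is empty, so FOLLOW(S) ⊇ FOLLOW(S') = {$, c, d}; in S'→S Q, S is followed by Q with FIRST {c, d}. Thus FOLLOW(S) = {$, c, d}.
FOLLOW(R): in S→d c R, the suffix after R is empty, so FOLLOW(R) ⊇ FOLLOW(S) = {$, c, d}; in S→R S', R is followed by S' with FIRST {d}. Thus FOLLOW(R) = {$, c, d}.
FOLLOW(S'): in S→R S', the suffix after S' is empty, so FOLLOW(S') ⊇ FOLLOW(S) = {$, c, d}; in Q→S' d, S' is followed by d with FIRST {d}; in Q→S' c, S' is followed by c with FIRST {c}. Thus FOLLOW(S') = {$, c, d}.
FOLLOW(Q): in S'→S Q, the suffix after Q is empty, so FOLLOW(Q) ⊇ FOLLOW(S') = {$, c, d}. Thus FOLLOW(Q) = {$, c, d}.

{$, c, d}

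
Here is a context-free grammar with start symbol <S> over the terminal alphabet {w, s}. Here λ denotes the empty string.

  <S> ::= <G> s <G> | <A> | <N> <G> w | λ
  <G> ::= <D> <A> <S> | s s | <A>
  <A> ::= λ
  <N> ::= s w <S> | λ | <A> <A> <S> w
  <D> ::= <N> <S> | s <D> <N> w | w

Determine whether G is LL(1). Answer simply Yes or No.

No

FIRST(<S>) = {λ, s, w}
FIRST(<G>) = {λ, s, w}
FIRST(<A>) = {λ}
FIRST(<N>) = {λ, s, w}
FIRST(<D>) = {λ, s, w}
FOLLOW(<S>) = {$, s, w}
FOLLOW(<G>) = {$, s, w}
FOLLOW(<A>) = {$, s, w}
FOLLOW(<N>) = {$, s, w}
FOLLOW(<D>) = {$, s, w}
Cell M[<D>, s] receives both <D> ::= <N> <S> and <D> ::= s <D> <N> w — the grammar is not LL(1).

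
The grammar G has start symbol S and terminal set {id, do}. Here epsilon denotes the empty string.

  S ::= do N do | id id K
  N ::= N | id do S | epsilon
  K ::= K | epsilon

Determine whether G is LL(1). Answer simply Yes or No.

FIRST(S) = {do, id}
FIRST(N) = {epsilon, id}
FIRST(K) = {epsilon}
FOLLOW(S) = {$, do}
FOLLOW(N) = {do}
FOLLOW(K) = {$, do}
Cell M[K, $] receives both K ::= K and K ::= epsilon — the grammar is not LL(1).

No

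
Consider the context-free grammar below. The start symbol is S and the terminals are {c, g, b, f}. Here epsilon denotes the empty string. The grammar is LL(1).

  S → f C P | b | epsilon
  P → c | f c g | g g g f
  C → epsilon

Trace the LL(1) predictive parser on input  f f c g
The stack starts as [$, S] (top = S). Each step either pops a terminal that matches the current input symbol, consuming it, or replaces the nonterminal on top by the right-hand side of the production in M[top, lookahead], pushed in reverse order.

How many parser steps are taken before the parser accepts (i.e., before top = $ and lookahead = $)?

7

     Stack    Input      Action
  1  $ S      f f c g $  expand S → f C P
  2  $ P C f  f f c g $  match f
  3  $ P C    f c g $    expand C → epsilon
  4  $ P      f c g $    expand P → f c g
  5  $ g c f  f c g $    match f
  6  $ g c    c g $      match c
  7  $ g      g $        match g
Accept reached after 7 steps.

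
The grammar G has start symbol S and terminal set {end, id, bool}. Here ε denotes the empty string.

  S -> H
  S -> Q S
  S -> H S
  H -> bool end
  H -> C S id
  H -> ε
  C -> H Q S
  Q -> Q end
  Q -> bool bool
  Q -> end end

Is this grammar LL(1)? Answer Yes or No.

FIRST(S) = {ε, bool, end}
FIRST(H) = {ε, bool, end}
FIRST(C) = {bool, end}
FIRST(Q) = {bool, end}
FOLLOW(S) = {$, bool, end, id}
FOLLOW(H) = {$, bool, end, id}
FOLLOW(C) = {bool, end, id}
FOLLOW(Q) = {$, bool, end, id}
Cell M[H, bool] receives both H -> bool end and H -> C S id and H -> ε — the grammar is not LL(1).

No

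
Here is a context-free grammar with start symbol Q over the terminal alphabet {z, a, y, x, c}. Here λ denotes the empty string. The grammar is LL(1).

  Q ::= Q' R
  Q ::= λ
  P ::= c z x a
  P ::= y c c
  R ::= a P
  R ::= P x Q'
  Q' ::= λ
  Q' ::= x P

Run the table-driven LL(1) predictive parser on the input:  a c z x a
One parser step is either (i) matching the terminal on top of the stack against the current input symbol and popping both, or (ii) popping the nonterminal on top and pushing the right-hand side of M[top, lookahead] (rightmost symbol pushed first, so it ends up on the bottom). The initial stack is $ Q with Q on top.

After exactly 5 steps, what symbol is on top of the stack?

     Stack   Input        Action
  1  $ Q     a c z x a $  expand Q ::= Q' R
  2  $ R Q'  a c z x a $  expand Q' ::= λ
  3  $ R     a c z x a $  expand R ::= a P
  4  $ P a   a c z x a $  match a
  5  $ P     c z x a $    expand P ::= c z x a
Stack after step 5: $ a x z c (top = c).

c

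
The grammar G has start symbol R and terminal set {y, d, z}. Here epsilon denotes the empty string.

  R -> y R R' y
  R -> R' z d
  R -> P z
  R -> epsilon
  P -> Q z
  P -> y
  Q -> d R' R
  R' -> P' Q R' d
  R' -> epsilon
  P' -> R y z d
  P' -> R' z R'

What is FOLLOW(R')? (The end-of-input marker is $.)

FIRST(Q): from Q->d R' R we get {d}. So FIRST(Q) = {d}.
FIRST(P): from P->Q z we get {d}; from P->y we get {y}. So FIRST(P) = {d, y}.
FIRST(R): from R->y R R' y we get {y}; from R->R' z d we get {d, y, z}; from R->P z we get {d, y}; from R->epsilon we get {epsilon}. So FIRST(R) = {epsilon, d, y, z}.
FIRST(R'): from R'->P' Q R' d we get {d, y, z}; from R'->epsilon we get {epsilon}. So FIRST(R') = {epsilon, d, y, z}.
FIRST(P'): from P'->R y z d we get {d, y, z}; from P'->R' z R' we get {d, y, z}. So FIRST(P') = {d, y, z}.
FOLLOW(R) includes $ since R is the start symbol.
FOLLOW(P): in R->P z, P is followed by z with FIRST {z}. Thus FOLLOW(P) = {z}.
FOLLOW(Q): in P->Q z, Q is followed by z with FIRST {z}; in R'->P' Q R' d, Q is followed by R' d with FIRST {d, y, z}. Thus FOLLOW(Q) = {d, y, z}.
FOLLOW(R): in R->y R R' y, R is followed by R' y with FIRST {d, y, z}; in Q->d R' R, the suffix after R is empty, so FOLLOW(R) ⊇ FOLLOW(Q) = {d, y, z}; in P'->R y z d, R is followed by y z d with FIRST {y}. Thus FOLLOW(R) = {$, d, y, z}.
FOLLOW(P'): in R'->P' Q R' d, P' is followed by Q R' d with FIRST {d}. Thus FOLLOW(P') = {d}.
FOLLOW(R'): in R->y R R' y, R' is followed by y with FIRST {y}; in R->R' z d, R' is followed by z d with FIRST {z}; in Q->d R' R, R' is followed by R with FIRST {epsilon, d, y, z}; in Q->d R' R, the suffix after R' is nullable, so FOLLOW(R') ⊇ FOLLOW(Q) = {d, y, z}; in R'->P' Q R' d, R' is followed by d with FIRST {d}; in P'->R' z R' (occurrence 1), R' is followed by z R' with FIRST {z}; in P'->R' z R' (occurrence 2), the suffix after R' is empty, so FOLLOW(R') ⊇ FOLLOW(P') = {d}. Thus FOLLOW(R') = {d, y, z}.

{d, y, z}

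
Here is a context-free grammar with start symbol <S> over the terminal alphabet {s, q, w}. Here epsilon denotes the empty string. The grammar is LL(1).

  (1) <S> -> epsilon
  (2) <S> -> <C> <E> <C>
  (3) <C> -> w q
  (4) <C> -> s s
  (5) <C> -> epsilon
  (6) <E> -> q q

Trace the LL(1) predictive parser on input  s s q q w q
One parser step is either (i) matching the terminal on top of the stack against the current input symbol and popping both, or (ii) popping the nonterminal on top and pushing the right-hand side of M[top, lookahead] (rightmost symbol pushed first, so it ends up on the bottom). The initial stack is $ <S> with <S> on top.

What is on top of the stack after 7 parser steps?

<C>

     Stack          Input          Action
  1  $ <S>          s s q q w q $  expand <S> -> <C> <E> <C>
  2  $ <C> <E> <C>  s s q q w q $  expand <C> -> s s
  3  $ <C> <E> s s  s s q q w q $  match s
  4  $ <C> <E> s    s q q w q $    match s
  5  $ <C> <E>      q q w q $      expand <E> -> q q
  6  $ <C> q q      q q w q $      match q
  7  $ <C> q        q w q $        match q
Stack after step 7: $ <C> (top = <C>).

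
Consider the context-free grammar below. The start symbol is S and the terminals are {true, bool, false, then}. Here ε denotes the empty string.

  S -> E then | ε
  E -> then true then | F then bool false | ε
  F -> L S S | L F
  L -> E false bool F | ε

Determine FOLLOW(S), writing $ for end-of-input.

FIRST(S): from S->E then we get {false, then}; from S->ε we get {ε}. So FIRST(S) = {ε, false, then}.
FIRST(E): from E->then true then we get {then}; from E->F then bool false we get {false, then}; from E->ε we get {ε}. So FIRST(E) = {ε, false, then}.
FIRST(L): from L->E false bool F we get {false, then}; from L->ε we get {ε}. So FIRST(L) = {ε, false, then}.
FIRST(F): from F->L S S we get {ε, false, then}; from F->L F we get {ε, false, then}. So FIRST(F) = {ε, false, then}.
FOLLOW(S) includes $ since S is the start symbol.
FOLLOW(E): in S->E then, E is followed by then with FIRST {then}; in L->E false bool F, E is followed by false bool F with FIRST {false}. Thus FOLLOW(E) = {false, then}.
FOLLOW(S): in F->L S S (occurrence 1), S is followed by S with FIRST {ε, false, then}; in F->L S S (occurrence 1), the suffix after S is nullable, so FOLLOW(S) ⊇ FOLLOW(F) = {false, then}; in F->L S S (occurrence 2), the suffix after S is empty, so FOLLOW(S) ⊇ FOLLOW(F) = {false, then}. Thus FOLLOW(S) = {$, false, then}.
FOLLOW(F): in E->F then bool false, F is followed by then bool false with FIRST {then}; in F->L F, the suffix after F is empty (adds nothing new); in L->E false bool F, the suffix after F is empty, so FOLLOW(F) ⊇ FOLLOW(L) = {false, then}. Thus FOLLOW(F) = {false, then}.
FOLLOW(L): in F->L S S, L is followed by S S with FIRST {ε, false, then}; in F->L S S, the suffix after L is nullable, so FOLLOW(L) ⊇ FOLLOW(F) = {false, then}; in F->L F, L is followed by F with FIRST {ε, false, then}; in F->L F, the suffix after L is nullable, so FOLLOW(L) ⊇ FOLLOW(F) = {false, then}. Thus FOLLOW(L) = {false, then}.

{$, false, then}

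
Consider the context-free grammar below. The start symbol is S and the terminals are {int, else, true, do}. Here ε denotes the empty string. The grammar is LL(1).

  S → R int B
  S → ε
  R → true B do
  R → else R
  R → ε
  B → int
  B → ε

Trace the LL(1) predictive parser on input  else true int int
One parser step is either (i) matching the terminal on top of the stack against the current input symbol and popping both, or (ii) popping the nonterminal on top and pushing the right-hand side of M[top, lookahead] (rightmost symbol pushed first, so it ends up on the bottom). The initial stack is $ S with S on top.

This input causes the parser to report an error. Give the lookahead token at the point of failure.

int

     Stack              Input                Action
  1  $ S                else true int int $  expand S → R int B
  2  $ B int R          else true int int $  expand R → else R
  3  $ B int R else     else true int int $  match else
  4  $ B int R          true int int $       expand R → true B do
  5  $ B int do B true  true int int $       match true
  6  $ B int do B       int int $            expand B → int
  7  $ B int do int     int int $            match int
  8  $ B int do         int $                error: top is terminal do but lookahead is int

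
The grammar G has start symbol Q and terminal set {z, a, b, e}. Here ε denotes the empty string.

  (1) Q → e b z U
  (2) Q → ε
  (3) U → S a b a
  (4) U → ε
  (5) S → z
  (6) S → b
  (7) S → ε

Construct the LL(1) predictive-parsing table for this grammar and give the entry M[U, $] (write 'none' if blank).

U → ε

FIRST(Q): from Q→e b z U we get {e}; from Q→ε we get {ε}. So FIRST(Q) = {ε, e}.
FIRST(S): from S→z we get {z}; from S→b we get {b}; from S→ε we get {ε}. So FIRST(S) = {ε, b, z}.
FIRST(U): from U→S a b a we get {a, b, z}; from U→ε we get {ε}. So FIRST(U) = {ε, a, b, z}.
FOLLOW(Q) includes $ since Q is the start symbol.
FOLLOW(Q): Q appears on no right-hand side. Thus FOLLOW(Q) = {$}.
FOLLOW(U): in Q→e b z U, the suffix after U is empty, so FOLLOW(U) ⊇ FOLLOW(Q) = {$}. Thus FOLLOW(U) = {$}.
For U → S a b a: FIRST(S a b a) = {a, b, z}, so it goes in M[U, t] for t ∈ {a, b, z}.
For U → ε: FIRST(ε) = {ε}, so it goes in M[U, t] for t ∈ {}; since ε ∈ FIRST, also for every t ∈ FOLLOW(U) = {$}.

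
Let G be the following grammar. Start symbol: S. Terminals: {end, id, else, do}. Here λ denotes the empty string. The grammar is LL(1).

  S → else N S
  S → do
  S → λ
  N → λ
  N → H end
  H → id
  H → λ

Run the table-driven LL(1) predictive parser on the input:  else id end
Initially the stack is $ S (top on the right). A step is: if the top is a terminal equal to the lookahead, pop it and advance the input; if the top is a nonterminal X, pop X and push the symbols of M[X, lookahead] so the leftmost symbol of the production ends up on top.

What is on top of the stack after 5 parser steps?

end

step 1: stack=$ S  input=else id end $  — expand S → else N S
step 2: stack=$ S N else  input=else id end $  — match else
step 3: stack=$ S N  input=id end $  — expand N → H end
step 4: stack=$ S end H  input=id end $  — expand H → id
step 5: stack=$ S end id  input=id end $  — match id
Stack after step 5: $ S end (top = end).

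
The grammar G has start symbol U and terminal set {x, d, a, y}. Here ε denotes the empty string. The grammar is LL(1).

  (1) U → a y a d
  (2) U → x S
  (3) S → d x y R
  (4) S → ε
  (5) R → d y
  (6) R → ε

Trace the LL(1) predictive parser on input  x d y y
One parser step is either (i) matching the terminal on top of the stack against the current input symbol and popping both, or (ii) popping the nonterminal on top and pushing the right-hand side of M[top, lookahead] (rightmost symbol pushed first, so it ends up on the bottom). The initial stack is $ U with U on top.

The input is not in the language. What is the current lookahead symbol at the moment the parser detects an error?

y

     Stack      Input      Action
  1  $ U        x d y y $  expand U → x S
  2  $ S x      x d y y $  match x
  3  $ S        d y y $    expand S → d x y R
  4  $ R y x d  d y y $    match d
  5  $ R y x    y y $      error: top is terminal x but lookahead is y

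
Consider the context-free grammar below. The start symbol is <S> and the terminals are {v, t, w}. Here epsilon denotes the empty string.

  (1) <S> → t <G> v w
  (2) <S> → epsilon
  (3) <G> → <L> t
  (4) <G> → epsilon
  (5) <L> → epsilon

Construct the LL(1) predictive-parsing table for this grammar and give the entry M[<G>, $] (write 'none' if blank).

FIRST(<S>) = {epsilon, t}
FIRST(<L>) = {epsilon}
FIRST(<G>) = {epsilon, t}  (via <L> t)
FOLLOW(<S>) includes $ since <S> is the start symbol.
FOLLOW(<G>): in <S>→t <G> v w, <G> is followed by v w with FIRST {v}. Thus FOLLOW(<G>) = {v}.
For <G> → <L> t: FIRST(<L> t) = {t}, so it goes in M[<G>, t] for t ∈ {t}.
For <G> → epsilon: FIRST(epsilon) = {epsilon}, so it goes in M[<G>, t] for t ∈ {}; since epsilon ∈ FIRST, also for every t ∈ FOLLOW(<G>) = {v}.
None of these place a production in M[<G>, $].

none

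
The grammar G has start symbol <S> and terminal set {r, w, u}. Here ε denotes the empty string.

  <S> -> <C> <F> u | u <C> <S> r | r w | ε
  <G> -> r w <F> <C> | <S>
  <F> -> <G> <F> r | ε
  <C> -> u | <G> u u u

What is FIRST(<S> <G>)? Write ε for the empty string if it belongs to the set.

FIRST(<S>) = {ε, r, u}  (via <C> <F> u)
FIRST(<G>) = {ε, r, u}  (via <S>)
FIRST(<F>) = {ε, r, u}  (via <G> <F> r)
FIRST(<C>) = {r, u}  (via <G> u u u)
FIRST(<S> <G>): take FIRST of each symbol in turn, carrying on past any symbol whose FIRST contains ε; result {ε, r, u}.

{ε, r, u}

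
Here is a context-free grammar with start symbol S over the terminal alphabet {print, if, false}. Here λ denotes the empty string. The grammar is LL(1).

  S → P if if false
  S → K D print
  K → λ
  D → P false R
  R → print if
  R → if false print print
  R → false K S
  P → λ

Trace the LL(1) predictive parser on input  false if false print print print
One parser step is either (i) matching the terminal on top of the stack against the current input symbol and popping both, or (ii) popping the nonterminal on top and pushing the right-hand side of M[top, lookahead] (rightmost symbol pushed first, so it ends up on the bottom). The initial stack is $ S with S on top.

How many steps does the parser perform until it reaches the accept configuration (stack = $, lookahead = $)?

11

      Stack                         Input                               Action
   1  $ S                           false if false print print print $  expand S → K D print
   2  $ print D K                   false if false print print print $  expand K → λ
   3  $ print D                     false if false print print print $  expand D → P false R
   4  $ print R false P             false if false print print print $  expand P → λ
   5  $ print R false               false if false print print print $  match false
   6  $ print R                     if false print print print $        expand R → if false print print
   7  $ print print print false if  if false print print print $        match if
   8  $ print print print false     false print print print $           match false
   9  $ print print print           print print print $                 match print
  10  $ print print                 print print $                       match print
  11  $ print                       print $                             match print
Accept reached after 11 steps.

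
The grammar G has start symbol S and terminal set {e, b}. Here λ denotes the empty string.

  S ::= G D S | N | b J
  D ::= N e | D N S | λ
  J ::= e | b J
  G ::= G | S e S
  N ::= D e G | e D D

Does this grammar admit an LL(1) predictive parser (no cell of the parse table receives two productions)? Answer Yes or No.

FIRST(S) = {b, e}
FIRST(D) = {λ, e}
FIRST(J) = {b, e}
FIRST(G) = {b, e}
FIRST(N) = {e}
FOLLOW(S) = {$, b, e}
FOLLOW(D) = {$, b, e}
FOLLOW(J) = {$, b, e}
FOLLOW(G) = {$, b, e}
FOLLOW(N) = {$, b, e}
Cell M[D, e] receives both D ::= N e and D ::= D N S and D ::= λ — the grammar is not LL(1).

No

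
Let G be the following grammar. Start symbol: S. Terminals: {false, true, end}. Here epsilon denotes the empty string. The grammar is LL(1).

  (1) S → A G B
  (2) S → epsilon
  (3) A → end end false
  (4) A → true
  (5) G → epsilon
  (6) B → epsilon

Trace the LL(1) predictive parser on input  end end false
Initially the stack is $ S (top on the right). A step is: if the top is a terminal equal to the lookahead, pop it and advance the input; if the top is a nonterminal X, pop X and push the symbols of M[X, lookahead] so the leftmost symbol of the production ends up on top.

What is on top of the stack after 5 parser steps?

     Stack                Input            Action
  1  $ S                  end end false $  expand S → A G B
  2  $ B G A              end end false $  expand A → end end false
  3  $ B G false end end  end end false $  match end
  4  $ B G false end      end false $      match end
  5  $ B G false          false $          match false
Stack after step 5: $ B G (top = G).

G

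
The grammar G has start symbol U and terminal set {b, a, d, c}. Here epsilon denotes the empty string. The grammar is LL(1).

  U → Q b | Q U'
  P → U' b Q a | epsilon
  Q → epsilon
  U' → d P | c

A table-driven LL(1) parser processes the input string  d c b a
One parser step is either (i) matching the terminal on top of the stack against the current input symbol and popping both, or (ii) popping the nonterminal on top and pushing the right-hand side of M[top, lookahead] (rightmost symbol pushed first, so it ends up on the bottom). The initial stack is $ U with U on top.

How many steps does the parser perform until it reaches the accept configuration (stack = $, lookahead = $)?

10

step 1: stack=$ U  input=d c b a $  — expand U → Q U'
step 2: stack=$ U' Q  input=d c b a $  — expand Q → epsilon
step 3: stack=$ U'  input=d c b a $  — expand U' → d P
step 4: stack=$ P d  input=d c b a $  — match d
step 5: stack=$ P  input=c b a $  — expand P → U' b Q a
step 6: stack=$ a Q b U'  input=c b a $  — expand U' → c
step 7: stack=$ a Q b c  input=c b a $  — match c
step 8: stack=$ a Q b  input=b a $  — match b
step 9: stack=$ a Q  input=a $  — expand Q → epsilon
step 10: stack=$ a  input=a $  — match a
Accept reached after 10 steps.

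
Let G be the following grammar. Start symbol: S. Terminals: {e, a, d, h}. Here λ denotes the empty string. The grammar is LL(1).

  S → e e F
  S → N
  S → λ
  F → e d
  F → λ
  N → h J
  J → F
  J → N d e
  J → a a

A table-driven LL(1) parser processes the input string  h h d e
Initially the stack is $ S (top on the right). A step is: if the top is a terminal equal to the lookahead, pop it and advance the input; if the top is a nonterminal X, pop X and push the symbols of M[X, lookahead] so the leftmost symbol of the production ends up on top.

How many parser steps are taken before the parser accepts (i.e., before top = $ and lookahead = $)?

step 1: stack=$ S  input=h h d e $  — expand S → N
step 2: stack=$ N  input=h h d e $  — expand N → h J
step 3: stack=$ J h  input=h h d e $  — match h
step 4: stack=$ J  input=h d e $  — expand J → N d e
step 5: stack=$ e d N  input=h d e $  — expand N → h J
step 6: stack=$ e d J h  input=h d e $  — match h
step 7: stack=$ e d J  input=d e $  — expand J → F
step 8: stack=$ e d F  input=d e $  — expand F → λ
step 9: stack=$ e d  input=d e $  — match d
step 10: stack=$ e  input=e $  — match e
Accept reached after 10 steps.

10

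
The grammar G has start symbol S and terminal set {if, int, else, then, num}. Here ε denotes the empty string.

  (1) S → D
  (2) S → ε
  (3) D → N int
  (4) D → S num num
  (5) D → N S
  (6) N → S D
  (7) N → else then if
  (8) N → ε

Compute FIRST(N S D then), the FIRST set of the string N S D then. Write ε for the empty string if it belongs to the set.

FIRST(S): from S→D we get {ε, else, int, num}; from S→ε we get {ε}. So FIRST(S) = {ε, else, int, num}.
FIRST(D): from D→N int we get {else, int, num}; from D→S num num we get {else, int, num}; from D→N S we get {ε, else, int, num}. So FIRST(D) = {ε, else, int, num}.
FIRST(N): from N→S D we get {ε, else, int, num}; from N→else then if we get {else}; from N→ε we get {ε}. So FIRST(N) = {ε, else, int, num}.
FIRST(N S D then): take FIRST of each symbol in turn, carrying on past any symbol whose FIRST contains ε; result {else, int, num, then}.

{else, int, num, then}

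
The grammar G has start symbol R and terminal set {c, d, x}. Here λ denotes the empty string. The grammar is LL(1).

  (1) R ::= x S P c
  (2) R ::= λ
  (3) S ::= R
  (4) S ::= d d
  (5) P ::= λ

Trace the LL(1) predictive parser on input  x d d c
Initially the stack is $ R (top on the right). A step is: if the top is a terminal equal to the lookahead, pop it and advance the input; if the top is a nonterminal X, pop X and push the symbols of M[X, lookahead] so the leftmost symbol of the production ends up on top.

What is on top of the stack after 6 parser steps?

step 1: stack=$ R  input=x d d c $  — expand R ::= x S P c
step 2: stack=$ c P S x  input=x d d c $  — match x
step 3: stack=$ c P S  input=d d c $  — expand S ::= d d
step 4: stack=$ c P d d  input=d d c $  — match d
step 5: stack=$ c P d  input=d c $  — match d
step 6: stack=$ c P  input=c $  — expand P ::= λ
Stack after step 6: $ c (top = c).

c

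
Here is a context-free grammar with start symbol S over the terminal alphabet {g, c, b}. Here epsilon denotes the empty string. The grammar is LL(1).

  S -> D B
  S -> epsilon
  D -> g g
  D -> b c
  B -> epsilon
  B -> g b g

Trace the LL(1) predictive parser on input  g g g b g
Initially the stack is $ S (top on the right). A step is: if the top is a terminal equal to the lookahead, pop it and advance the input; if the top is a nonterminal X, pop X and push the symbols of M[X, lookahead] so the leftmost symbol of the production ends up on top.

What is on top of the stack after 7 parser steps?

g

step 1: stack=$ S  input=g g g b g $  — expand S -> D B
step 2: stack=$ B D  input=g g g b g $  — expand D -> g g
step 3: stack=$ B g g  input=g g g b g $  — match g
step 4: stack=$ B g  input=g g b g $  — match g
step 5: stack=$ B  input=g b g $  — expand B -> g b g
step 6: stack=$ g b g  input=g b g $  — match g
step 7: stack=$ g b  input=b g $  — match b
Stack after step 7: $ g (top = g).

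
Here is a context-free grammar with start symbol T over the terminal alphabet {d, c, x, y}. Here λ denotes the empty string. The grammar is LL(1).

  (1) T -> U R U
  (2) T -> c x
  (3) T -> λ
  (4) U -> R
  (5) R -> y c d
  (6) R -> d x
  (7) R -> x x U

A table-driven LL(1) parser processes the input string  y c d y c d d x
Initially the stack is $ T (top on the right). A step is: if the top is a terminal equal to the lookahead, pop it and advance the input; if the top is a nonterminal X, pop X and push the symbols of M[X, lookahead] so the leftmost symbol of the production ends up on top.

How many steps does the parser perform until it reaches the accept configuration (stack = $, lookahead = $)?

14

step 1: stack=$ T  input=y c d y c d d x $  — expand T -> U R U
step 2: stack=$ U R U  input=y c d y c d d x $  — expand U -> R
step 3: stack=$ U R R  input=y c d y c d d x $  — expand R -> y c d
step 4: stack=$ U R d c y  input=y c d y c d d x $  — match y
step 5: stack=$ U R d c  input=c d y c d d x $  — match c
step 6: stack=$ U R d  input=d y c d d x $  — match d
step 7: stack=$ U R  input=y c d d x $  — expand R -> y c d
step 8: stack=$ U d c y  input=y c d d x $  — match y
step 9: stack=$ U d c  input=c d d x $  — match c
step 10: stack=$ U d  input=d d x $  — match d
step 11: stack=$ U  input=d x $  — expand U -> R
step 12: stack=$ R  input=d x $  — expand R -> d x
step 13: stack=$ x d  input=d x $  — match d
step 14: stack=$ x  input=x $  — match x
Accept reached after 14 steps.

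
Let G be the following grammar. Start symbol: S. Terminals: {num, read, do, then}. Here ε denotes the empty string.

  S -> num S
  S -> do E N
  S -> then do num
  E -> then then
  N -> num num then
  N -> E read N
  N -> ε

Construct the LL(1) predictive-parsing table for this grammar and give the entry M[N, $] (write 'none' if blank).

FIRST(S) = {do, num, then}
FIRST(E) = {then}
FIRST(N) = {ε, num, then}  (via E read N)
FOLLOW(S) includes $ since S is the start symbol.
FOLLOW(S): in S->num S, the suffix after S is empty (adds nothing new). Thus FOLLOW(S) = {$}.
FOLLOW(N): in S->do E N, the suffix after N is empty, so FOLLOW(N) ⊇ FOLLOW(S) = {$}; in N->E read N, the suffix after N is empty (adds nothing new). Thus FOLLOW(N) = {$}.
For N -> num num then: FIRST(num num then) = {num}, so it goes in M[N, t] for t ∈ {num}.
For N -> E read N: FIRST(E read N) = {then}, so it goes in M[N, t] for t ∈ {then}.
For N -> ε: FIRST(ε) = {ε}, so it goes in M[N, t] for t ∈ {}; since ε ∈ FIRST, also for every t ∈ FOLLOW(N) = {$}.

N -> ε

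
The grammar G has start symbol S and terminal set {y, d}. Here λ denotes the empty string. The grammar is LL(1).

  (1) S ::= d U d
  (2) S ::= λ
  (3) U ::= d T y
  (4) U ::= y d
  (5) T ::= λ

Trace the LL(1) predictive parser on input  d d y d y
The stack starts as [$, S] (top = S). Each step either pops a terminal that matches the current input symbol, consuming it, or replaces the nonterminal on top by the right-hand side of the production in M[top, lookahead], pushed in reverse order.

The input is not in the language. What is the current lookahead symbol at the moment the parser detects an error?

step 1: stack=$ S  input=d d y d y $  — expand S ::= d U d
step 2: stack=$ d U d  input=d d y d y $  — match d
step 3: stack=$ d U  input=d y d y $  — expand U ::= d T y
step 4: stack=$ d y T d  input=d y d y $  — match d
step 5: stack=$ d y T  input=y d y $  — expand T ::= λ
step 6: stack=$ d y  input=y d y $  — match y
step 7: stack=$ d  input=d y $  — match d
step 8: stack=$  input=y $  — error: stack empty but input remains

y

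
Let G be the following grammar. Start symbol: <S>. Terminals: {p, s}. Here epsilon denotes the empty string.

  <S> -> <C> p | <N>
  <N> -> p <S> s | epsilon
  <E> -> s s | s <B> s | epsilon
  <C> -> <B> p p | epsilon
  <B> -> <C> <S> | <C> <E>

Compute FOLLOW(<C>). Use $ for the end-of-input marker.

{p, s}

FIRST(<N>) = {epsilon, p}
FIRST(<E>) = {epsilon, s}
FIRST(<S>) = {epsilon, p, s}  (via <C> p, <N>)
FIRST(<C>) = {epsilon, p, s}  (via <B> p p)
FIRST(<B>) = {epsilon, p, s}  (via <C> <S>, <C> <E>)
FOLLOW(<S>) includes $ since <S> is the start symbol.
FOLLOW(<B>): in <E>->s <B> s, <B> is followed by s with FIRST {s}; in <C>-><B> p p, <B> is followed by p p with FIRST {p}. Thus FOLLOW(<B>) = {p, s}.
FOLLOW(<S>): in <N>->p <S> s, <S> is followed by s with FIRST {s}; in <B>-><C> <S>, the suffix after <S> is empty, so FOLLOW(<S>) ⊇ FOLLOW(<B>) = {p, s}. Thus FOLLOW(<S>) = {$, p, s}.
FOLLOW(<N>): in <S>-><N>, the suffix after <N> is empty, so FOLLOW(<N>) ⊇ FOLLOW(<S>) = {$, p, s}. Thus FOLLOW(<N>) = {$, p, s}.
FOLLOW(<E>): in <B>-><C> <E>, the suffix after <E> is empty, so FOLLOW(<E>) ⊇ FOLLOW(<B>) = {p, s}. Thus FOLLOW(<E>) = {p, s}.
FOLLOW(<C>): in <S>-><C> p, <C> is followed by p with FIRST {p}; in <B>-><C> <S>, <C> is followed by <S> with FIRST {epsilon, p, s}; in <B>-><C> <S>, the suffix after <C> is nullable, so FOLLOW(<C>) ⊇ FOLLOW(<B>) = {p, s}; in <B>-><C> <E>, <C> is followed by <E> with FIRST {epsilon, s}; in <B>-><C> <E>, the suffix after <C> is nullable, so FOLLOW(<C>) ⊇ FOLLOW(<B>) = {p, s}. Thus FOLLOW(<C>) = {p, s}.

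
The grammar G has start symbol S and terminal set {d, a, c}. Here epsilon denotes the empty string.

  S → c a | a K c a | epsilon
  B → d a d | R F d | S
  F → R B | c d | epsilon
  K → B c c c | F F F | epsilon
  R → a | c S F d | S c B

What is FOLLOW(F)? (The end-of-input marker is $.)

{a, c, d}

FIRST(S): from S→c a we get {c}; from S→a K c a we get {a}; from S→epsilon we get {epsilon}. So FIRST(S) = {epsilon, a, c}.
FIRST(R): from R→a we get {a}; from R→c S F d we get {c}; from R→S c B we get {a, c}. So FIRST(R) = {a, c}.
FIRST(B): from B→d a d we get {d}; from B→R F d we get {a, c}; from B→S we get {epsilon, a, c}. So FIRST(B) = {epsilon, a, c, d}.
FIRST(F): from F→R B we get {a, c}; from F→c d we get {c}; from F→epsilon we get {epsilon}. So FIRST(F) = {epsilon, a, c}.
FIRST(K): from K→B c c c we get {a, c, d}; from K→F F F we get {epsilon, a, c}; from K→epsilon we get {epsilon}. So FIRST(K) = {epsilon, a, c, d}.
FOLLOW(S) includes $ since S is the start symbol.
FOLLOW(K): in S→a K c a, K is followed by c a with FIRST {c}. Thus FOLLOW(K) = {c}.
FOLLOW(F): in B→R F d, F is followed by d with FIRST {d}; in K→F F F (occurrence 1), F is followed by F F with FIRST {epsilon, a, c}; in K→F F F (occurrence 1), the suffix after F is nullable, so FOLLOW(F) ⊇ FOLLOW(K) = {c}; in K→F F F (occurrence 2), F is followed by F with FIRST {epsilon, a, c}; in K→F F F (occurrence 2), the suffix after F is nullable, so FOLLOW(F) ⊇ FOLLOW(K) = {c}; in K→F F F (occurrence 3), the suffix after F is empty, so FOLLOW(F) ⊇ FOLLOW(K) = {c}; in R→c S F d, F is followed by d with FIRST {d}. Thus FOLLOW(F) = {a, c, d}.
FOLLOW(R): in B→R F d, R is followed by F d with FIRST {a, c, d}; in F→R B, R is followed by B with FIRST {epsilon, a, c, d}; in F→R B, the suffix after R is nullable, so FOLLOW(R) ⊇ FOLLOW(F) = {a, c, d}. Thus FOLLOW(R) = {a, c, d}.
FOLLOW(B): in F→R B, the suffix after B is empty, so FOLLOW(B) ⊇ FOLLOW(F) = {a, c, d}; in K→B c c c, B is followed by c c c with FIRST {c}; in R→S c B, the suffix after B is empty, so FOLLOW(B) ⊇ FOLLOW(R) = {a, c, d}. Thus FOLLOW(B) = {a, c, d}.
FOLLOW(S): in B→S, the suffix after S is empty, so FOLLOW(S) ⊇ FOLLOW(B) = {a, c, d}; in R→c S F d, S is followed by F d with FIRST {a, c, d}; in R→S c B, S is followed by c B with FIRST {c}. Thus FOLLOW(S) = {$, a, c, d}.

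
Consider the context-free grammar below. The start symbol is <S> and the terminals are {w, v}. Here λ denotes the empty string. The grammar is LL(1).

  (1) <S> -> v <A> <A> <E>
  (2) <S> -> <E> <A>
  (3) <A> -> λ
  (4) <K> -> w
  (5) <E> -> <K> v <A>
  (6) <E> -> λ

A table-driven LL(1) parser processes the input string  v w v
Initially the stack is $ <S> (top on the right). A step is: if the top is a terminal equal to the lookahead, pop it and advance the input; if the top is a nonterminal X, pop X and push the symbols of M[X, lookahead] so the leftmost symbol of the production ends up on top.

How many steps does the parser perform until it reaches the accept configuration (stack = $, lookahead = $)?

step 1: stack=$ <S>  input=v w v $  — expand <S> -> v <A> <A> <E>
step 2: stack=$ <E> <A> <A> v  input=v w v $  — match v
step 3: stack=$ <E> <A> <A>  input=w v $  — expand <A> -> λ
step 4: stack=$ <E> <A>  input=w v $  — expand <A> -> λ
step 5: stack=$ <E>  input=w v $  — expand <E> -> <K> v <A>
step 6: stack=$ <A> v <K>  input=w v $  — expand <K> -> w
step 7: stack=$ <A> v w  input=w v $  — match w
step 8: stack=$ <A> v  input=v $  — match v
step 9: stack=$ <A>  input=$  — expand <A> -> λ
Accept reached after 9 steps.

9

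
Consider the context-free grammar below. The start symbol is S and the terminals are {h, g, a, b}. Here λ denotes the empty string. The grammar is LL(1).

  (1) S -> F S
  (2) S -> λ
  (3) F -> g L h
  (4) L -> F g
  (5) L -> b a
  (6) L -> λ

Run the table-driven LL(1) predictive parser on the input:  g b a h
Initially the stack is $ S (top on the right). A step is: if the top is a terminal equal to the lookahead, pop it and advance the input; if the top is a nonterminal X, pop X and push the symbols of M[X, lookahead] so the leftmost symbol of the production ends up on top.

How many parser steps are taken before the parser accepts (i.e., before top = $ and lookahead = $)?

8

step 1: stack=$ S  input=g b a h $  — expand S -> F S
step 2: stack=$ S F  input=g b a h $  — expand F -> g L h
step 3: stack=$ S h L g  input=g b a h $  — match g
step 4: stack=$ S h L  input=b a h $  — expand L -> b a
step 5: stack=$ S h a b  input=b a h $  — match b
step 6: stack=$ S h a  input=a h $  — match a
step 7: stack=$ S h  input=h $  — match h
step 8: stack=$ S  input=$  — expand S -> λ
Accept reached after 8 steps.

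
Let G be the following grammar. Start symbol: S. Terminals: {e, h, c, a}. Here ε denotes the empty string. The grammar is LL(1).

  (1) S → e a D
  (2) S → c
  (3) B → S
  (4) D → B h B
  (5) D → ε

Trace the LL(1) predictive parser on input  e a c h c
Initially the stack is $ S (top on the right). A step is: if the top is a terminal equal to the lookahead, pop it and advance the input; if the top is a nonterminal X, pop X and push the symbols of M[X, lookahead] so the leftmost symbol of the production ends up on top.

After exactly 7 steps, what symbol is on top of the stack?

h

     Stack    Input        Action
  1  $ S      e a c h c $  expand S → e a D
  2  $ D a e  e a c h c $  match e
  3  $ D a    a c h c $    match a
  4  $ D      c h c $      expand D → B h B
  5  $ B h B  c h c $      expand B → S
  6  $ B h S  c h c $      expand S → c
  7  $ B h c  c h c $      match c
Stack after step 7: $ B h (top = h).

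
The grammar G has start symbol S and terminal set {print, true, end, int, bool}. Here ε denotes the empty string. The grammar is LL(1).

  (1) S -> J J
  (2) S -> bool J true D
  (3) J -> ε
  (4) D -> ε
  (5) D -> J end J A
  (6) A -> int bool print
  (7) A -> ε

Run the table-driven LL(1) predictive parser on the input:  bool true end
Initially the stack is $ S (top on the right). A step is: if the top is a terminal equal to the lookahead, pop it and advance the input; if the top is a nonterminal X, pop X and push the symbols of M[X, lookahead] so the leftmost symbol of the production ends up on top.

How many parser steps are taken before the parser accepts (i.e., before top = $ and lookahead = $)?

9

     Stack            Input            Action
  1  $ S              bool true end $  expand S -> bool J true D
  2  $ D true J bool  bool true end $  match bool
  3  $ D true J       true end $       expand J -> ε
  4  $ D true         true end $       match true
  5  $ D              end $            expand D -> J end J A
  6  $ A J end J      end $            expand J -> ε
  7  $ A J end        end $            match end
  8  $ A J            $                expand J -> ε
  9  $ A              $                expand A -> ε
Accept reached after 9 steps.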